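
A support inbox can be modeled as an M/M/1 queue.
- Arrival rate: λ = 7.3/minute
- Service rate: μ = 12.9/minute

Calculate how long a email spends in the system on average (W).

First, compute utilization: ρ = λ/μ = 7.3/12.9 = 0.5659
For M/M/1: W = 1/(μ-λ)
W = 1/(12.9-7.3) = 1/5.60
W = 0.1786 minutes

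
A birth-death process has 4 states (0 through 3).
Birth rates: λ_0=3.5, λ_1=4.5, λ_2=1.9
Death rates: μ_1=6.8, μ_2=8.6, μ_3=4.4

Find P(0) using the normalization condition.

Ratios P(n)/P(0) = (λ₀···λₙ₋₁)/(μ₁···μₙ):
P(1)/P(0) = (3.5)/(6.8) = 0.5147
P(2)/P(0) = (3.5×4.5)/(6.8×8.6) = 0.2693
P(3)/P(0) = (3.5×4.5×1.9)/(6.8×8.6×4.4) = 0.1163

Normalization: ∑ P(n) = 1
P(0) × (1.0000 + 0.5147 + 0.2693 + 0.1163) = 1
P(0) × 1.9003 = 1
P(0) = 1/1.9003 = 0.5262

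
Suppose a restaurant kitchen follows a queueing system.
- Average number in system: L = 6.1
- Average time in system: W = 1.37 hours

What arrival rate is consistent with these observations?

Little's Law: L = λW, so λ = L/W
λ = 6.1/1.37 = 4.4526 orders/hour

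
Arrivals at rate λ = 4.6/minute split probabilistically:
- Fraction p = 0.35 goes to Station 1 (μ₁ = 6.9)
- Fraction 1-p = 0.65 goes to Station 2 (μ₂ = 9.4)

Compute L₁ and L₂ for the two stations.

Effective rates: λ₁ = 4.6×0.35 = 1.61, λ₂ = 4.6×0.65 = 2.99
Station 1: ρ₁ = 1.61/6.9 = 0.2333, L₁ = ρ₁/(1-ρ₁) = 0.2333/(1-0.2333) = 0.3043
Station 2: ρ₂ = 2.99/9.4 = 0.3181, L₂ = ρ₂/(1-ρ₂) = 0.3181/(1-0.3181) = 0.4665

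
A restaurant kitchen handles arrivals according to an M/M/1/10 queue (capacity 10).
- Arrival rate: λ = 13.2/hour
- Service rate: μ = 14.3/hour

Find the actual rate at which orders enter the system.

ρ = λ/μ = 13.2/14.3 = 0.92308
P₀ = (1-ρ)/(1-ρ^(K+1)) = (1-0.92308)/(1-0.92308^11) = 0.07692/0.5854 = 0.1314
P_K = P₀×ρ^K = 0.1314 × 0.92308^10 = 0.1314 × 0.4492 = 0.05902
λ_eff = λ(1-P_K) = 13.2 × (1 - 0.059017) = 13.2 × 0.940983 = 12.4210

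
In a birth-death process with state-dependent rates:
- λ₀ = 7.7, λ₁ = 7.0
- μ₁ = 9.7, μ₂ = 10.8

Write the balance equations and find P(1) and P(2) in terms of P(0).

Balance equations:
State 0: λ₀P₀ = μ₁P₁ → P₁ = (λ₀/μ₁)P₀ = (7.7/9.7)P₀ = 0.7938P₀
State 1: P₂ = (λ₀λ₁)/(μ₁μ₂)P₀ = (7.7×7.0)/(9.7×10.8)P₀ = 0.5145P₀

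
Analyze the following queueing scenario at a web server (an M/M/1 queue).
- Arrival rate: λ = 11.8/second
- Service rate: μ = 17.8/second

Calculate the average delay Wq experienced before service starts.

First, compute utilization: ρ = λ/μ = 11.8/17.8 = 0.6629
For M/M/1: Wq = λ/(μ(μ-λ))
Wq = 11.8/(17.8 × (17.8-11.8))
Wq = 11.8/(17.8 × 6.00)
Wq = 0.1105 seconds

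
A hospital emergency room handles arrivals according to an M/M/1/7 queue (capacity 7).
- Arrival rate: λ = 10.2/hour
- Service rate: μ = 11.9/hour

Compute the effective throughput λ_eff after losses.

ρ = λ/μ = 10.2/11.9 = 0.85714
P₀ = (1-ρ)/(1-ρ^(K+1)) = (1-0.85714)/(1-0.85714^8) = 0.1429/0.7087 = 0.2016
P_K = P₀×ρ^K = 0.2016 × 0.85714^7 = 0.2016 × 0.3399 = 0.06852
λ_eff = λ(1-P_K) = 10.2 × (1 - 0.068525) = 10.2 × 0.931475 = 9.5010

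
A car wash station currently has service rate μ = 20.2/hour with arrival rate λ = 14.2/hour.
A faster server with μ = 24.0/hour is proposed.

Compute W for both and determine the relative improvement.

System 1: ρ₁ = 14.2/20.2 = 0.7030, W₁ = 1/(20.2-14.2) = 0.16667
System 2: ρ₂ = 14.2/24.0 = 0.5917, W₂ = 1/(24.0-14.2) = 0.10204
Improvement: (W₁-W₂)/W₁ = (0.16667-0.10204)/0.16667 = 38.78%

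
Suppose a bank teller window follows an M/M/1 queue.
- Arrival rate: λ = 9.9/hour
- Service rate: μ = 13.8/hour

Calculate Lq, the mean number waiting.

ρ = λ/μ = 9.9/13.8 = 0.7174
For M/M/1: Lq = λ²/(μ(μ-λ))
Lq = 98.01/(13.8 × 3.90)
Lq = 1.8211 transactions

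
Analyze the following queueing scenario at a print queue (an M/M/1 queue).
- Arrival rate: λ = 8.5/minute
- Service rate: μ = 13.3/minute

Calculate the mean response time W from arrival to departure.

First, compute utilization: ρ = λ/μ = 8.5/13.3 = 0.6391
For M/M/1: W = 1/(μ-λ)
W = 1/(13.3-8.5) = 1/4.80
W = 0.2083 minutes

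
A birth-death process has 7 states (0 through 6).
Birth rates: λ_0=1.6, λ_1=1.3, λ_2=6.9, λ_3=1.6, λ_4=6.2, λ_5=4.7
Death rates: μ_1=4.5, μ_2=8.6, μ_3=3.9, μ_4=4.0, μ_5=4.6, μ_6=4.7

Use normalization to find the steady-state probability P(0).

Ratios P(n)/P(0) = (λ₀···λₙ₋₁)/(μ₁···μₙ):
P(1)/P(0) = (1.6)/(4.5) = 0.3556
P(2)/P(0) = (1.6×1.3)/(4.5×8.6) = 0.05375
P(3)/P(0) = (1.6×1.3×6.9)/(4.5×8.6×3.9) = 0.09509
P(4)/P(0) = (1.6×1.3×6.9×1.6)/(4.5×8.6×3.9×4.0) = 0.03804
P(5)/P(0) = (1.6×1.3×6.9×1.6×6.2)/(4.5×8.6×3.9×4.0×4.6) = 0.05127
P(6)/P(0) = (1.6×1.3×6.9×1.6×6.2×4.7)/(4.5×8.6×3.9×4.0×4.6×4.7) = 0.05127

Normalization: ∑ P(n) = 1
P(0) × (1.0000 + 0.3556 + 0.05375 + 0.09509 + 0.03804 + 0.05127 + 0.05127) = 1
P(0) × 1.6450 = 1
P(0) = 1/1.6450 = 0.6079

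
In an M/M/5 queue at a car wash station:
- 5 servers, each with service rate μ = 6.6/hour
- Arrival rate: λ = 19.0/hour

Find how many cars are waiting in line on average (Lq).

Traffic intensity: ρ = λ/(cμ) = 19.0/(5×6.6) = 0.5758
Since ρ = 0.5758 < 1, system is stable.
Offered load a = λ/μ = cρ = 19.0/6.6 = 2.8788
P₀ = [ Σₙ₌₀^4 aⁿ/n! + a^5/(5!(1-ρ)) ]⁻¹
Σ = a^0/0! + a^1/1! + a^2/2! + a^3/3! + a^4/4! = 1.0000 + 2.8788 + 4.1437 + 3.9763 + 2.8617 = 14.8605
a^5/(5!(1-ρ)) = 197.7190/(120 × 0.42424) = 3.8838
P₀ = 1/(14.8605 + 3.8838) = 0.05335
Lq = P₀·a^5·ρ / (5!(1-ρ)²) = 0.05335 × 197.7190 × 0.5758 / (120 × 0.1800) = 0.2812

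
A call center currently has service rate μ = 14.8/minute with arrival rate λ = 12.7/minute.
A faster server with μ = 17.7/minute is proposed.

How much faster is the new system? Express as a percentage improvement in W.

System 1: ρ₁ = 12.7/14.8 = 0.8581, W₁ = 1/(14.8-12.7) = 0.4762
System 2: ρ₂ = 12.7/17.7 = 0.7175, W₂ = 1/(17.7-12.7) = 0.2000
Improvement: (W₁-W₂)/W₁ = (0.4762-0.2000)/0.4762 = 58.00%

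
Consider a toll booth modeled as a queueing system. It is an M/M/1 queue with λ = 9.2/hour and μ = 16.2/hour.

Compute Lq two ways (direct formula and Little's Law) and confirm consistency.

Method 1 (direct): Lq = λ²/(μ(μ-λ)) = 84.64/(16.2 × 7.00) = 0.7464

Method 2 (Little's Law):
W = 1/(μ-λ) = 1/7.00 = 0.14286
Wq = W - 1/μ = 0.14286 - 0.061728 = 0.08113
Lq = λWq = 9.2 × 0.08113 = 0.7464 ✔ (matches Method 1)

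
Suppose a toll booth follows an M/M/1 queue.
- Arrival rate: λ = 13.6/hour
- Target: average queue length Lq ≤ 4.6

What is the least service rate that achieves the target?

For M/M/1: Lq = λ²/(μ(μ-λ))
Need Lq ≤ 4.6, i.e. μ(μ-λ) ≥ λ²/4.6
μ² - 13.6μ - 184.96/4.6 ≥ 0  →  μ² - 13.6μ - 40.2087 ≥ 0
Quadratic formula (positive root): μ = [λ + √(λ² + 4×40.2087)]/2
Discriminant: 184.96 + 4×40.2087 = 345.7948, √345.7948 = 18.5956
μ ≥ (13.6 + 18.5956)/2 = 16.0978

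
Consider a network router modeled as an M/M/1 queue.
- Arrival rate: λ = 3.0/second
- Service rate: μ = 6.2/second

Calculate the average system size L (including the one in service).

ρ = λ/μ = 3.0/6.2 = 0.4839
For M/M/1: L = λ/(μ-λ)
L = 3.0/(6.2-3.0) = 3.0/3.20
L = 0.9375 packets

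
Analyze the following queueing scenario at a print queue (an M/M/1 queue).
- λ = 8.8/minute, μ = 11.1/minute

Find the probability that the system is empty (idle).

ρ = λ/μ = 8.8/11.1 = 0.7928
P(0) = 1 - ρ = 1 - 0.7928 = 0.2072
The server is idle 20.72% of the time.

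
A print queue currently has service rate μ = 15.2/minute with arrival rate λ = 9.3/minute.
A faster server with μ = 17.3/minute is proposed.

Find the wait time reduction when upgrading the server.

System 1: ρ₁ = 9.3/15.2 = 0.6118, W₁ = 1/(15.2-9.3) = 0.1695
System 2: ρ₂ = 9.3/17.3 = 0.5376, W₂ = 1/(17.3-9.3) = 0.1250
Improvement: (W₁-W₂)/W₁ = (0.1695-0.1250)/0.1695 = 26.25%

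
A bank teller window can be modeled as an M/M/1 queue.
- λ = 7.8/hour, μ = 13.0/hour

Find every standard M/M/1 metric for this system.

Step 1: ρ = λ/μ = 7.8/13.0 = 0.6000
Step 2: L = λ/(μ-λ) = 7.8/5.20 = 1.5000
Step 3: Lq = λ²/(μ(μ-λ)) = 60.84/(13.0×5.20) = 0.9000
Step 4: W = 1/(μ-λ) = 1/5.20 = 0.19231
Step 5: Wq = λ/(μ(μ-λ)) = 7.8/(13.0×5.20) = 0.1154
Step 6: P(0) = 1-ρ = 0.4000
Verify: L = λW = 7.8×0.19231 = 1.5000 ✔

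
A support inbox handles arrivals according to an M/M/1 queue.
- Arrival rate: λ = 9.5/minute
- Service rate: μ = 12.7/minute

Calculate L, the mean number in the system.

ρ = λ/μ = 9.5/12.7 = 0.7480
For M/M/1: L = λ/(μ-λ)
L = 9.5/(12.7-9.5) = 9.5/3.20
L = 2.9688 emails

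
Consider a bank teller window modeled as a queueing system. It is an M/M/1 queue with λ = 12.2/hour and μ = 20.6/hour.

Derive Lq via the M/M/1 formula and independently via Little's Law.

Method 1 (direct): Lq = λ²/(μ(μ-λ)) = 148.84/(20.6 × 8.40) = 0.8601

Method 2 (Little's Law):
W = 1/(μ-λ) = 1/8.40 = 0.119048
Wq = W - 1/μ = 0.119048 - 0.0485437 = 0.07050
Lq = λWq = 12.2 × 0.07050 = 0.8601 ✔ (matches Method 1)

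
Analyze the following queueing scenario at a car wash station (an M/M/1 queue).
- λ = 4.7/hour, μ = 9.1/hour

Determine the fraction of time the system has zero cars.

ρ = λ/μ = 4.7/9.1 = 0.5165
P(0) = 1 - ρ = 1 - 0.5165 = 0.4835
The server is idle 48.35% of the time.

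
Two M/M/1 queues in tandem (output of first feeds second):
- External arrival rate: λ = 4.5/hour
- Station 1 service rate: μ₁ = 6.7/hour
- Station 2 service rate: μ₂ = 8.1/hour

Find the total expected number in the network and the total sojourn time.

By Jackson's theorem, each station behaves as independent M/M/1.
Station 1: ρ₁ = 4.5/6.7 = 0.6716, L₁ = ρ₁/(1-ρ₁) = λ/(μ₁-λ) = 4.5/2.20 = 2.0455
Station 2: ρ₂ = 4.5/8.1 = 0.5556, L₂ = ρ₂/(1-ρ₂) = λ/(μ₂-λ) = 4.5/3.60 = 1.2500
Total: L = L₁ + L₂ = 2.0455 + 1.2500 = 3.2955
W = L/λ = 3.2955/4.5 = 0.7323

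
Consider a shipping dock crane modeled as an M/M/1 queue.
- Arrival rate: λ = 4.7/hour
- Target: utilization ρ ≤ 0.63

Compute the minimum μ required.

ρ = λ/μ, so μ = λ/ρ
μ ≥ 4.7/0.63 = 7.4603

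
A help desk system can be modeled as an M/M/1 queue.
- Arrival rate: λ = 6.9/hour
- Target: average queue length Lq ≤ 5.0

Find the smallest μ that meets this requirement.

For M/M/1: Lq = λ²/(μ(μ-λ))
Need Lq ≤ 5.0, i.e. μ(μ-λ) ≥ λ²/5.0
μ² - 6.9μ - 47.61/5.0 ≥ 0  →  μ² - 6.9μ - 9.5220 ≥ 0
Quadratic formula (positive root): μ = [λ + √(λ² + 4×9.5220)]/2
Discriminant: 47.61 + 4×9.5220 = 85.6980, √85.6980 = 9.25732
μ ≥ (6.9 + 9.25732)/2 = 8.0787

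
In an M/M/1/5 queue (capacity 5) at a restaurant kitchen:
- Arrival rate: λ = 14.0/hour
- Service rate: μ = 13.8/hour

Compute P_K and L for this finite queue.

ρ = λ/μ = 14.0/13.8 = 1.0145
P₀ = (1-ρ)/(1-ρ^(K+1)) = (1-1.0145)/(1-1.0145^6) = -0.01450/-0.09022 = 0.1607
P_K = P₀×ρ^K = 0.1607 × 1.0145^5 = 0.1607 × 1.0746 = 0.1727
Blocking probability P_5 = 0.1727 (17.27%)
L = ρ[1 - (K+1)ρ^K + Kρ^(K+1)] / [(1-ρ)(1-ρ^(K+1))]
L = 1.0145 × (1 - 6×1.07463321 + 5×1.09021539) / ((1 - 1.0145) × (1 - 1.09021539)) = 2.5420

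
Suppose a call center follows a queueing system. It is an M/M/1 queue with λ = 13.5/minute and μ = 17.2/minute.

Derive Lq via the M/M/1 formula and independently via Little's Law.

Method 1 (direct): Lq = λ²/(μ(μ-λ)) = 182.25/(17.2 × 3.70) = 2.8638

Method 2 (Little's Law):
W = 1/(μ-λ) = 1/3.70 = 0.27027
Wq = W - 1/μ = 0.27027 - 0.058140 = 0.21213
Lq = λWq = 13.5 × 0.21213 = 2.8638 ✔ (matches Method 1)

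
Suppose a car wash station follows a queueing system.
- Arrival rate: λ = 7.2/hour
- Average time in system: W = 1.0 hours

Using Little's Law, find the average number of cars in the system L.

Little's Law: L = λW
L = 7.2 × 1.0 = 7.2000 cars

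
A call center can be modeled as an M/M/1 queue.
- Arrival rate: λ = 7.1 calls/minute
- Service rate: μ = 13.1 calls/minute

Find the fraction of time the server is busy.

Server utilization: ρ = λ/μ
ρ = 7.1/13.1 = 0.5420
The server is busy 54.20% of the time.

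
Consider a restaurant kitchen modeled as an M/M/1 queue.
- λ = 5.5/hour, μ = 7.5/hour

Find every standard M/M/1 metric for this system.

Step 1: ρ = λ/μ = 5.5/7.5 = 0.7333
Step 2: L = λ/(μ-λ) = 5.5/2.00 = 2.7500
Step 3: Lq = λ²/(μ(μ-λ)) = 30.25/(7.5×2.00) = 2.0167
Step 4: W = 1/(μ-λ) = 1/2.00 = 0.5000
Step 5: Wq = λ/(μ(μ-λ)) = 5.5/(7.5×2.00) = 0.3667
Step 6: P(0) = 1-ρ = 0.2667
Verify: L = λW = 5.5×0.5000 = 2.7500 ✔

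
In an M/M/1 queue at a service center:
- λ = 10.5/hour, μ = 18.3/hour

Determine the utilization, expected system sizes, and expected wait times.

Step 1: ρ = λ/μ = 10.5/18.3 = 0.5738
Step 2: L = λ/(μ-λ) = 10.5/7.80 = 1.3462
Step 3: Lq = λ²/(μ(μ-λ)) = 110.25/(18.3×7.80) = 0.7724
Step 4: W = 1/(μ-λ) = 1/7.80 = 0.12821
Step 5: Wq = λ/(μ(μ-λ)) = 10.5/(18.3×7.80) = 0.07356
Step 6: P(0) = 1-ρ = 0.4262
Verify: L = λW = 10.5×0.12821 = 1.3462 ✔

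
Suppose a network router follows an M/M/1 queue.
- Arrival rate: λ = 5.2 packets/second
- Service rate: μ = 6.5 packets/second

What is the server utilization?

Server utilization: ρ = λ/μ
ρ = 5.2/6.5 = 0.8000
The server is busy 80.00% of the time.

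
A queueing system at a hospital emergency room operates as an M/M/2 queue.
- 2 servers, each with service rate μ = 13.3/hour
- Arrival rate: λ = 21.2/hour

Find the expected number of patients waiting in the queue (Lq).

Traffic intensity: ρ = λ/(cμ) = 21.2/(2×13.3) = 0.7970
Since ρ = 0.7970 < 1, system is stable.
Offered load a = λ/μ = cρ = 21.2/13.3 = 1.5940
P₀ = [ Σₙ₌₀^1 aⁿ/n! + a^2/(2!(1-ρ)) ]⁻¹
Σ = a^0/0! + a^1/1! = 1.0000 + 1.5940 = 2.5940
a^2/(2!(1-ρ)) = 2.54079/(2 × 0.203008) = 6.2579
P₀ = 1/(2.5940 + 6.2579) = 0.1130
Lq = P₀·a^2·ρ / (2!(1-ρ)²) = 0.112971 × 2.54079 × 0.796992 / (2 × 0.0412121) = 2.7755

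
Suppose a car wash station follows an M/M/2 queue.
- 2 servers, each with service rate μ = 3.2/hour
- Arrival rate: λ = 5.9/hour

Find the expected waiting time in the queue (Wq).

Traffic intensity: ρ = λ/(cμ) = 5.9/(2×3.2) = 0.9219
Since ρ = 0.9219 < 1, system is stable.
Offered load a = λ/μ = cρ = 5.9/3.2 = 1.8438
P₀ = [ Σₙ₌₀^1 aⁿ/n! + a^2/(2!(1-ρ)) ]⁻¹
Σ = a^0/0! + a^1/1! = 1.0000 + 1.8438 = 2.8438
a^2/(2!(1-ρ)) = 3.3994141/(2 × 0.078125000) = 21.7563
P₀ = 1/(2.8438 + 21.7563) = 0.04065
Lq = P₀·a^2·ρ / (2!(1-ρ)²) = 0.040650 × 3.3994 × 0.92188 / (2 × 0.0061035) = 10.4359
Wq = Lq/λ = 10.4359/5.9 = 1.7688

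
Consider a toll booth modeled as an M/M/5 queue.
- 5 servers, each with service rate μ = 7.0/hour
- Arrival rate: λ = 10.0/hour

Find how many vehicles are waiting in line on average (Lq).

Traffic intensity: ρ = λ/(cμ) = 10.0/(5×7.0) = 0.2857
Since ρ = 0.2857 < 1, system is stable.
Offered load a = λ/μ = cρ = 10.0/7.0 = 1.4286
P₀ = [ Σₙ₌₀^4 aⁿ/n! + a^5/(5!(1-ρ)) ]⁻¹
Σ = a^0/0! + a^1/1! + a^2/2! + a^3/3! + a^4/4! = 1.0000 + 1.4286 + 1.0204 + 0.4859 + 0.1735 = 4.1084
a^5/(5!(1-ρ)) = 5.9499/(120 × 0.71429) = 0.06942
P₀ = 1/(4.1084 + 0.06942) = 0.2394
Lq = P₀·a^5·ρ / (5!(1-ρ)²) = 0.23936 × 5.9499 × 0.28571 / (120 × 0.51020) = 0.006646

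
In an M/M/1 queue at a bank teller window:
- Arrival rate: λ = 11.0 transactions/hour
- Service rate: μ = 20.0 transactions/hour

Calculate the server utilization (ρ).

Server utilization: ρ = λ/μ
ρ = 11.0/20.0 = 0.5500
The server is busy 55.00% of the time.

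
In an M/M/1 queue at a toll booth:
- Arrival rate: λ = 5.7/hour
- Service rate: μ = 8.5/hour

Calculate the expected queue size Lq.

ρ = λ/μ = 5.7/8.5 = 0.6706
For M/M/1: Lq = λ²/(μ(μ-λ))
Lq = 32.49/(8.5 × 2.80)
Lq = 1.3651 vehicles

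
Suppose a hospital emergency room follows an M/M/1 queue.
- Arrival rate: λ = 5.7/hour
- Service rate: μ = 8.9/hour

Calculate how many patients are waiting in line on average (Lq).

ρ = λ/μ = 5.7/8.9 = 0.6404
For M/M/1: Lq = λ²/(μ(μ-λ))
Lq = 32.49/(8.9 × 3.20)
Lq = 1.1408 patients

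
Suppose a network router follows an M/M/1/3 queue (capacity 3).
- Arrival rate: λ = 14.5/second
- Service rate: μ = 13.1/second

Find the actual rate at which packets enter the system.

ρ = λ/μ = 14.5/13.1 = 1.1069
P₀ = (1-ρ)/(1-ρ^(K+1)) = (1-1.1069)/(1-1.1069^4) = -0.1069/-0.5012 = 0.2133
P_K = P₀×ρ^K = 0.2133 × 1.1069^3 = 0.2133 × 1.3562 = 0.2893
λ_eff = λ(1-P_K) = 14.5 × (1 - 0.28926) = 14.5 × 0.71074 = 10.3057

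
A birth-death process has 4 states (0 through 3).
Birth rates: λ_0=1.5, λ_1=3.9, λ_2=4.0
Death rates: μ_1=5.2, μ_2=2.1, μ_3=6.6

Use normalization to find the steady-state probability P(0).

Ratios P(n)/P(0) = (λ₀···λₙ₋₁)/(μ₁···μₙ):
P(1)/P(0) = (1.5)/(5.2) = 0.2885
P(2)/P(0) = (1.5×3.9)/(5.2×2.1) = 0.5357
P(3)/P(0) = (1.5×3.9×4.0)/(5.2×2.1×6.6) = 0.3247

Normalization: ∑ P(n) = 1
P(0) × (1.0000 + 0.2885 + 0.5357 + 0.3247) = 1
P(0) × 2.1489 = 1
P(0) = 1/2.1489 = 0.4654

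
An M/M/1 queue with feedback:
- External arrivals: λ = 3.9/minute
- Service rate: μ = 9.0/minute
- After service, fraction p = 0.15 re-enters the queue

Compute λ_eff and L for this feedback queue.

Effective arrival rate: λ_eff = λ/(1-p) = 3.9/(1-0.15) = 3.9/0.85 = 4.5882
ρ = λ_eff/μ = 4.5882/9.0 = 0.5098
L = ρ/(1-ρ) = 0.5098/(1-0.5098) = 1.0400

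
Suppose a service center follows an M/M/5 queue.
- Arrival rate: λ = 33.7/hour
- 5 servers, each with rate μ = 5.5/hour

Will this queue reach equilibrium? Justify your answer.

Stability requires ρ = λ/(cμ) < 1
ρ = 33.7/(5 × 5.5) = 33.7/27.50 = 1.2255
Since 1.2255 ≥ 1, the system is UNSTABLE.
Need c > λ/μ = 33.7/5.5 = 6.13.
Minimum servers needed: c = 7.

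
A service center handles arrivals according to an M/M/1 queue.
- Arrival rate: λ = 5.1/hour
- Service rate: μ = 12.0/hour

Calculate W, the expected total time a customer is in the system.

First, compute utilization: ρ = λ/μ = 5.1/12.0 = 0.4250
For M/M/1: W = 1/(μ-λ)
W = 1/(12.0-5.1) = 1/6.90
W = 0.1449 hours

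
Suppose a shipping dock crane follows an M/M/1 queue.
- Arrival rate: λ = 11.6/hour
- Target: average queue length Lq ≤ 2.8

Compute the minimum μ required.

For M/M/1: Lq = λ²/(μ(μ-λ))
Need Lq ≤ 2.8, i.e. μ(μ-λ) ≥ λ²/2.8
μ² - 11.6μ - 134.56/2.8 ≥ 0  →  μ² - 11.6μ - 48.057143 ≥ 0
Quadratic formula (positive root): μ = [λ + √(λ² + 4×48.057143)]/2
Discriminant: 134.56 + 4×48.057143 = 326.78857, √326.78857 = 18.07729
μ ≥ (11.6 + 18.07729)/2 = 14.8386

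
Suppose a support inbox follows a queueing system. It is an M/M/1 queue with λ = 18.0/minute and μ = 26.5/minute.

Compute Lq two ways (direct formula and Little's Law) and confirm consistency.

Method 1 (direct): Lq = λ²/(μ(μ-λ)) = 324.00/(26.5 × 8.50) = 1.4384

Method 2 (Little's Law):
W = 1/(μ-λ) = 1/8.50 = 0.11765
Wq = W - 1/μ = 0.11765 - 0.037736 = 0.07991
Lq = λWq = 18.0 × 0.07991 = 1.4384 ✔ (matches Method 1)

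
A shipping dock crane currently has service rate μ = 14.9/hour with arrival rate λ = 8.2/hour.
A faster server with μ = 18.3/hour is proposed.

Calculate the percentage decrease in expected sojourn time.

System 1: ρ₁ = 8.2/14.9 = 0.5503, W₁ = 1/(14.9-8.2) = 0.14925
System 2: ρ₂ = 8.2/18.3 = 0.4481, W₂ = 1/(18.3-8.2) = 0.099010
Improvement: (W₁-W₂)/W₁ = (0.14925-0.099010)/0.14925 = 33.66%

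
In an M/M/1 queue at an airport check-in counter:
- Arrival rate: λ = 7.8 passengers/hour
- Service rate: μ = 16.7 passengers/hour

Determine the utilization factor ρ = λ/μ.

Server utilization: ρ = λ/μ
ρ = 7.8/16.7 = 0.4671
The server is busy 46.71% of the time.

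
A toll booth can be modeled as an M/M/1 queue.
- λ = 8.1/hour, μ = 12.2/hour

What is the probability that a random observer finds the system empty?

ρ = λ/μ = 8.1/12.2 = 0.6639
P(0) = 1 - ρ = 1 - 0.6639 = 0.3361
The server is idle 33.61% of the time.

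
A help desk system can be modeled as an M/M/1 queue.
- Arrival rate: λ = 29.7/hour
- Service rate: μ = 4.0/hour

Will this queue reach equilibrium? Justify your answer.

Stability requires ρ = λ/(cμ) < 1
ρ = 29.7/(1 × 4.0) = 29.7/4.00 = 7.4250
Since 7.4250 ≥ 1, the system is UNSTABLE.
Queue grows without bound. Need μ > λ = 29.7.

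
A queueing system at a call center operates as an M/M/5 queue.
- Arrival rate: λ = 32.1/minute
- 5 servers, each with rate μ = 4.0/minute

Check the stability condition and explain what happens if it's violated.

Stability requires ρ = λ/(cμ) < 1
ρ = 32.1/(5 × 4.0) = 32.1/20.00 = 1.6050
Since 1.6050 ≥ 1, the system is UNSTABLE.
Need c > λ/μ = 32.1/4.0 = 8.03.
Minimum servers needed: c = 9.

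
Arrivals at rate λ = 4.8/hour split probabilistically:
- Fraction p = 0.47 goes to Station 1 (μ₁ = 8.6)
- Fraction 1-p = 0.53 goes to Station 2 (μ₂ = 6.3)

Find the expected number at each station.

Effective rates: λ₁ = 4.8×0.47 = 2.256, λ₂ = 4.8×0.53 = 2.544
Station 1: ρ₁ = 2.256/8.6 = 0.2623, L₁ = ρ₁/(1-ρ₁) = 0.2623/(1-0.2623) = 0.3556
Station 2: ρ₂ = 2.544/6.3 = 0.4038, L₂ = ρ₂/(1-ρ₂) = 0.4038/(1-0.4038) = 0.6773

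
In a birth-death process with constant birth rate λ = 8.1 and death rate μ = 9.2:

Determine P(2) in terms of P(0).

For constant rates: P(n)/P(0) = (λ/μ)^n
P(2)/P(0) = (8.1/9.2)^2 = 0.88043^2 = 0.7752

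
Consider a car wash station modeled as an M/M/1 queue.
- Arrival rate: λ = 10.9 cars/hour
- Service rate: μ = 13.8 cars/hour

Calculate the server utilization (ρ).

Server utilization: ρ = λ/μ
ρ = 10.9/13.8 = 0.7899
The server is busy 78.99% of the time.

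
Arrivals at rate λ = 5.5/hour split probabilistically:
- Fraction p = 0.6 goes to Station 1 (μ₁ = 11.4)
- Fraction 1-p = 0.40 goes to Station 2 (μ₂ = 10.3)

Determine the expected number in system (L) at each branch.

Effective rates: λ₁ = 5.5×0.6 = 3.3, λ₂ = 5.5×0.40 = 2.2
Station 1: ρ₁ = 3.3/11.4 = 0.28947, L₁ = ρ₁/(1-ρ₁) = 0.28947/(1-0.28947) = 0.4074
Station 2: ρ₂ = 2.2/10.3 = 0.2136, L₂ = ρ₂/(1-ρ₂) = 0.2136/(1-0.2136) = 0.2716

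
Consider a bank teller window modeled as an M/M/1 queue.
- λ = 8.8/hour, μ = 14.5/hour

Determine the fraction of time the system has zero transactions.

ρ = λ/μ = 8.8/14.5 = 0.6069
P(0) = 1 - ρ = 1 - 0.6069 = 0.3931
The server is idle 39.31% of the time.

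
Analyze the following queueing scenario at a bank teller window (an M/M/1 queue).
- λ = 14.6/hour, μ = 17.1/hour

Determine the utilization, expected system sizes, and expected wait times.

Step 1: ρ = λ/μ = 14.6/17.1 = 0.8538
Step 2: L = λ/(μ-λ) = 14.6/2.50 = 5.8400
Step 3: Lq = λ²/(μ(μ-λ)) = 213.16/(17.1×2.50) = 4.9862
Step 4: W = 1/(μ-λ) = 1/2.50 = 0.4000
Step 5: Wq = λ/(μ(μ-λ)) = 14.6/(17.1×2.50) = 0.3415
Step 6: P(0) = 1-ρ = 0.1462
Verify: L = λW = 14.6×0.4000 = 5.8400 ✔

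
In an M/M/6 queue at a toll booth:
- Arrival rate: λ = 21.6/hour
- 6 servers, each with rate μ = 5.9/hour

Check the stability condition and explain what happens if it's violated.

Stability requires ρ = λ/(cμ) < 1
ρ = 21.6/(6 × 5.9) = 21.6/35.40 = 0.6102
Since 0.6102 < 1, the system is STABLE.
The servers are busy 61.02% of the time.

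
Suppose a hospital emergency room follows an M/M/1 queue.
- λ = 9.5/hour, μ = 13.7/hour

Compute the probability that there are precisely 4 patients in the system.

ρ = λ/μ = 9.5/13.7 = 0.6934
P(n) = (1-ρ)ρⁿ
P(4) = (1-0.6934) × 0.6934^4
P(4) = 0.30660 × 0.23117
P(4) = 0.07088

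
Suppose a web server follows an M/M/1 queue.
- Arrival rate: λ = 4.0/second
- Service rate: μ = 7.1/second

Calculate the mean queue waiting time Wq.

First, compute utilization: ρ = λ/μ = 4.0/7.1 = 0.5634
For M/M/1: Wq = λ/(μ(μ-λ))
Wq = 4.0/(7.1 × (7.1-4.0))
Wq = 4.0/(7.1 × 3.10)
Wq = 0.1817 seconds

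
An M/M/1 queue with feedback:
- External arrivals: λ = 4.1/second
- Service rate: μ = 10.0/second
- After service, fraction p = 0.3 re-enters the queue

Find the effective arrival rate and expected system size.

Effective arrival rate: λ_eff = λ/(1-p) = 4.1/(1-0.3) = 4.1/0.70 = 5.8571
ρ = λ_eff/μ = 5.8571/10.0 = 0.58571
L = ρ/(1-ρ) = 0.58571/(1-0.58571) = 1.4138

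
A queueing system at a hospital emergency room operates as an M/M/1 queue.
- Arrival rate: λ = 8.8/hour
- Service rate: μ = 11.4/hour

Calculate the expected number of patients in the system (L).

ρ = λ/μ = 8.8/11.4 = 0.7719
For M/M/1: L = λ/(μ-λ)
L = 8.8/(11.4-8.8) = 8.8/2.60
L = 3.3846 patients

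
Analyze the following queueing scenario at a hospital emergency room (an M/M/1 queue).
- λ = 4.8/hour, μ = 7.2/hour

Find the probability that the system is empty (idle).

ρ = λ/μ = 4.8/7.2 = 0.6667
P(0) = 1 - ρ = 1 - 0.6667 = 0.3333
The server is idle 33.33% of the time.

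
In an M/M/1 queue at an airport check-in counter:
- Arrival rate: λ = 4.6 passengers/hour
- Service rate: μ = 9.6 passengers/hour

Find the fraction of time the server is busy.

Server utilization: ρ = λ/μ
ρ = 4.6/9.6 = 0.4792
The server is busy 47.92% of the time.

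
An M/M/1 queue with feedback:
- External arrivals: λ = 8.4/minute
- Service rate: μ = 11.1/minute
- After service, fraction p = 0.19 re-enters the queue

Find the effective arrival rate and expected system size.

Effective arrival rate: λ_eff = λ/(1-p) = 8.4/(1-0.19) = 8.4/0.81 = 10.37037
ρ = λ_eff/μ = 10.37037/11.1 = 0.9342676
L = ρ/(1-ρ) = 0.9342676/(1-0.9342676) = 14.2132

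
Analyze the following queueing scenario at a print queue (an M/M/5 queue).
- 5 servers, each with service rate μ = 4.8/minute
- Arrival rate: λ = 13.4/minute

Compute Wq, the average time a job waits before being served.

Traffic intensity: ρ = λ/(cμ) = 13.4/(5×4.8) = 0.5583
Since ρ = 0.5583 < 1, system is stable.
Offered load a = λ/μ = cρ = 13.4/4.8 = 2.7917
P₀ = [ Σₙ₌₀^4 aⁿ/n! + a^5/(5!(1-ρ)) ]⁻¹
Σ = a^0/0! + a^1/1! + a^2/2! + a^3/3! + a^4/4! = 1.0000 + 2.7917 + 3.8967 + 3.6261 + 2.5307 = 13.8452
a^5/(5!(1-ρ)) = 169.5578/(120 × 0.44167) = 3.1992
P₀ = 1/(13.8452 + 3.1992) = 0.05867
Lq = P₀·a^5·ρ / (5!(1-ρ)²) = 0.058670 × 169.5578 × 0.55833 / (120 × 0.19507) = 0.2373
Wq = Lq/λ = 0.2373/13.4 = 0.01771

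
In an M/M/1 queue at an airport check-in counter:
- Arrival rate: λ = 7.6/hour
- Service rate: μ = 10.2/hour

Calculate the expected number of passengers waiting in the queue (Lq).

ρ = λ/μ = 7.6/10.2 = 0.7451
For M/M/1: Lq = λ²/(μ(μ-λ))
Lq = 57.76/(10.2 × 2.60)
Lq = 2.1780 passengers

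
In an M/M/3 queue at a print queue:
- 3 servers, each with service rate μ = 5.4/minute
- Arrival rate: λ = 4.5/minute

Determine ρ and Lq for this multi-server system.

Traffic intensity: ρ = λ/(cμ) = 4.5/(3×5.4) = 0.2778
Since ρ = 0.2778 < 1, system is stable.
Offered load a = λ/μ = cρ = 4.5/5.4 = 0.8333
P₀ = [ Σₙ₌₀^2 aⁿ/n! + a^3/(3!(1-ρ)) ]⁻¹
Σ = a^0/0! + a^1/1! + a^2/2! = 1.0000 + 0.83333 + 0.34722 = 2.1806
a^3/(3!(1-ρ)) = 0.57870/(6 × 0.72222) = 0.1335
P₀ = 1/(2.1806 + 0.1335) = 0.4321
Lq = P₀·a^3·ρ / (3!(1-ρ)²) = 0.4321 × 0.5787 × 0.2778 / (6 × 0.5216) = 0.02220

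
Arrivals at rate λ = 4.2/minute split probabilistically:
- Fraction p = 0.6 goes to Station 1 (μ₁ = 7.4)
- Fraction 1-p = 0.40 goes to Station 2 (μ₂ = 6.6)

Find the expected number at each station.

Effective rates: λ₁ = 4.2×0.6 = 2.52, λ₂ = 4.2×0.40 = 1.68
Station 1: ρ₁ = 2.52/7.4 = 0.34054, L₁ = ρ₁/(1-ρ₁) = 0.34054/(1-0.34054) = 0.5164
Station 2: ρ₂ = 1.68/6.6 = 0.25455, L₂ = ρ₂/(1-ρ₂) = 0.25455/(1-0.25455) = 0.3415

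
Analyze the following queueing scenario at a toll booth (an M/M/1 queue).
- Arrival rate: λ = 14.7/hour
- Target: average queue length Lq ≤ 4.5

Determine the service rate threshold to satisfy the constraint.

For M/M/1: Lq = λ²/(μ(μ-λ))
Need Lq ≤ 4.5, i.e. μ(μ-λ) ≥ λ²/4.5
μ² - 14.7μ - 216.09/4.5 ≥ 0  →  μ² - 14.7μ - 48.0200 ≥ 0
Quadratic formula (positive root): μ = [λ + √(λ² + 4×48.0200)]/2
Discriminant: 216.09 + 4×48.0200 = 408.1700, √408.1700 = 20.2032
μ ≥ (14.7 + 20.2032)/2 = 17.4516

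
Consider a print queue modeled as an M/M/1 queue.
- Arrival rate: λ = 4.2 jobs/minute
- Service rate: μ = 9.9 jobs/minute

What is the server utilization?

Server utilization: ρ = λ/μ
ρ = 4.2/9.9 = 0.4242
The server is busy 42.42% of the time.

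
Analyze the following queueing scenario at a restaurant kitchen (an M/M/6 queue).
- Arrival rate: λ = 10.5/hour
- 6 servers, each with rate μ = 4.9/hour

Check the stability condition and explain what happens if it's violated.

Stability requires ρ = λ/(cμ) < 1
ρ = 10.5/(6 × 4.9) = 10.5/29.40 = 0.3571
Since 0.3571 < 1, the system is STABLE.
The servers are busy 35.71% of the time.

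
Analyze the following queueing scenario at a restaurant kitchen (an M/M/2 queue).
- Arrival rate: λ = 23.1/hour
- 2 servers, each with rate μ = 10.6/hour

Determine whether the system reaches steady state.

Stability requires ρ = λ/(cμ) < 1
ρ = 23.1/(2 × 10.6) = 23.1/21.20 = 1.0896
Since 1.0896 ≥ 1, the system is UNSTABLE.
Need c > λ/μ = 23.1/10.6 = 2.18.
Minimum servers needed: c = 3.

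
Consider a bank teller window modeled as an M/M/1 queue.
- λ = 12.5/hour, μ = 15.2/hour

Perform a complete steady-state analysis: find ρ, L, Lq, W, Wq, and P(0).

Step 1: ρ = λ/μ = 12.5/15.2 = 0.8224
Step 2: L = λ/(μ-λ) = 12.5/2.70 = 4.6296
Step 3: Lq = λ²/(μ(μ-λ)) = 156.25/(15.2×2.70) = 3.8073
Step 4: W = 1/(μ-λ) = 1/2.70 = 0.37037
Step 5: Wq = λ/(μ(μ-λ)) = 12.5/(15.2×2.70) = 0.3046
Step 6: P(0) = 1-ρ = 0.1776
Verify: L = λW = 12.5×0.37037 = 4.6296 ✔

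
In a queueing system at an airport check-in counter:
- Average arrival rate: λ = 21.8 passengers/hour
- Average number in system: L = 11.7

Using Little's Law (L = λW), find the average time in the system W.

Little's Law: L = λW, so W = L/λ
W = 11.7/21.8 = 0.5367 hours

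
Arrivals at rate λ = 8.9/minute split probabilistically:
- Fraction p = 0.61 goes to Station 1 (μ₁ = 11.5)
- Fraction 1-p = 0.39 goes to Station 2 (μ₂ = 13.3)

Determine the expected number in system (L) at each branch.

Effective rates: λ₁ = 8.9×0.61 = 5.429, λ₂ = 8.9×0.39 = 3.471
Station 1: ρ₁ = 5.429/11.5 = 0.4721, L₁ = ρ₁/(1-ρ₁) = 0.4721/(1-0.4721) = 0.8943
Station 2: ρ₂ = 3.471/13.3 = 0.26098, L₂ = ρ₂/(1-ρ₂) = 0.26098/(1-0.26098) = 0.3531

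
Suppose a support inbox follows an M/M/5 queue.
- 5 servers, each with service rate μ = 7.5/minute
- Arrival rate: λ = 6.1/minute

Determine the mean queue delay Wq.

Traffic intensity: ρ = λ/(cμ) = 6.1/(5×7.5) = 0.1627
Since ρ = 0.1627 < 1, system is stable.
Offered load a = λ/μ = cρ = 6.1/7.5 = 0.8133
P₀ = [ Σₙ₌₀^4 aⁿ/n! + a^5/(5!(1-ρ)) ]⁻¹
Σ = a^0/0! + a^1/1! + a^2/2! + a^3/3! + a^4/4! = 1.0000 + 0.8133 + 0.3308 + 0.08967 + 0.01823 = 2.2520
a^5/(5!(1-ρ)) = 0.3559/(120 × 0.8373) = 0.003542
P₀ = 1/(2.2520 + 0.003542) = 0.4434
Lq = P₀·a^5·ρ / (5!(1-ρ)²) = 0.44335 × 0.35591 × 0.16267 / (120 × 0.70113) = 0.0003051
Wq = Lq/λ = 0.00030508/6.1 = 0.00005001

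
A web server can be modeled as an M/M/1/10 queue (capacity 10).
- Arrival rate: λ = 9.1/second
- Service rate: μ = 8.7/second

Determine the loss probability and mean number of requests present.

ρ = λ/μ = 9.1/8.7 = 1.04598
P₀ = (1-ρ)/(1-ρ^(K+1)) = (1-1.04598)/(1-1.04598^11) = -0.04598/-0.6397 = 0.07188
P_K = P₀×ρ^K = 0.07188 × 1.04598^10 = 0.07188 × 1.5676 = 0.1127
Blocking probability P_10 = 0.1127 (11.27%)
L = ρ[1 - (K+1)ρ^K + Kρ^(K+1)] / [(1-ρ)(1-ρ^(K+1))]
L = 1.04598 × (1 - 11×1.567595 + 10×1.639673) / ((1 - 1.04598) × (1 - 1.639673)) = 5.4477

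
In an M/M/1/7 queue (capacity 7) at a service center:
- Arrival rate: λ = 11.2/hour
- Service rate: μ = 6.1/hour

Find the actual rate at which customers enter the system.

ρ = λ/μ = 11.2/6.1 = 1.836066
P₀ = (1-ρ)/(1-ρ^(K+1)) = (1-1.836066)/(1-1.836066^8) = -0.8361/-128.1535 = 0.006524
P_K = P₀×ρ^K = 0.006524 × 1.836066^7 = 0.006524 × 70.3425 = 0.4589
λ_eff = λ(1-P_K) = 11.2 × (1 - 0.45891) = 11.2 × 0.54109 = 6.0602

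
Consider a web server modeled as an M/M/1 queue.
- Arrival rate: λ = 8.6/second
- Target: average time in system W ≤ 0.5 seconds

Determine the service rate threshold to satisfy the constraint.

For M/M/1: W = 1/(μ-λ)
Need W ≤ 0.5, so 1/(μ-λ) ≤ 0.5
μ - λ ≥ 1/0.5 = 2.0000
μ ≥ 8.6 + 2.0000 = 10.6000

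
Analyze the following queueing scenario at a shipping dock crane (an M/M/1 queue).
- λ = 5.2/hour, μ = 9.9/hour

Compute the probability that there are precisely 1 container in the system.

ρ = λ/μ = 5.2/9.9 = 0.5253
P(n) = (1-ρ)ρⁿ
P(1) = (1-0.5253) × 0.5253^1
P(1) = 0.4747 × 0.5253
P(1) = 0.2494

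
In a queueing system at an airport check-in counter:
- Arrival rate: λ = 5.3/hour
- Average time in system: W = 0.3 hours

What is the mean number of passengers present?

Little's Law: L = λW
L = 5.3 × 0.3 = 1.5900 passengers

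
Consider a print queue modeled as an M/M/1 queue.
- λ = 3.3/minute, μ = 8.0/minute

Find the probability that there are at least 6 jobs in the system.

ρ = λ/μ = 3.3/8.0 = 0.4125
P(N ≥ n) = ρⁿ
P(N ≥ 6) = 0.4125^6
P(N ≥ 6) = 0.004927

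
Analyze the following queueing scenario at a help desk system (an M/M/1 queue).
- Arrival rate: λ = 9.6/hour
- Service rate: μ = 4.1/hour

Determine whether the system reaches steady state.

Stability requires ρ = λ/(cμ) < 1
ρ = 9.6/(1 × 4.1) = 9.6/4.10 = 2.3415
Since 2.3415 ≥ 1, the system is UNSTABLE.
Queue grows without bound. Need μ > λ = 9.6.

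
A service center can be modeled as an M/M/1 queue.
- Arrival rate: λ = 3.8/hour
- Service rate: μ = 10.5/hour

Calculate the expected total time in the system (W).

First, compute utilization: ρ = λ/μ = 3.8/10.5 = 0.3619
For M/M/1: W = 1/(μ-λ)
W = 1/(10.5-3.8) = 1/6.70
W = 0.1493 hours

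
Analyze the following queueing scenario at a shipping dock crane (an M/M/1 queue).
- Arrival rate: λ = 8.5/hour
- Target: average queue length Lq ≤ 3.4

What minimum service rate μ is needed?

For M/M/1: Lq = λ²/(μ(μ-λ))
Need Lq ≤ 3.4, i.e. μ(μ-λ) ≥ λ²/3.4
μ² - 8.5μ - 72.25/3.4 ≥ 0  →  μ² - 8.5μ - 21.2500 ≥ 0
Quadratic formula (positive root): μ = [λ + √(λ² + 4×21.2500)]/2
Discriminant: 72.25 + 4×21.2500 = 157.2500, √157.2500 = 12.53994
μ ≥ (8.5 + 12.53994)/2 = 10.5200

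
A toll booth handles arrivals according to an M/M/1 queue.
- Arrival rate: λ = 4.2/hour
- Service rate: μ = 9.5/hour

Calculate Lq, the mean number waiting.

ρ = λ/μ = 4.2/9.5 = 0.4421
For M/M/1: Lq = λ²/(μ(μ-λ))
Lq = 17.64/(9.5 × 5.30)
Lq = 0.3503 vehicles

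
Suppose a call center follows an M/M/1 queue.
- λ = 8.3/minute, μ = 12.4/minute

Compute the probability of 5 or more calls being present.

ρ = λ/μ = 8.3/12.4 = 0.6694
P(N ≥ n) = ρⁿ
P(N ≥ 5) = 0.6694^5
P(N ≥ 5) = 0.1344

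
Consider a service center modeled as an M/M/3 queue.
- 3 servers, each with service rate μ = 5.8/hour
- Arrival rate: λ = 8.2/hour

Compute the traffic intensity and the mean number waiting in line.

Traffic intensity: ρ = λ/(cμ) = 8.2/(3×5.8) = 0.4713
Since ρ = 0.4713 < 1, system is stable.
Offered load a = λ/μ = cρ = 8.2/5.8 = 1.4138
P₀ = [ Σₙ₌₀^2 aⁿ/n! + a^3/(3!(1-ρ)) ]⁻¹
Σ = a^0/0! + a^1/1! + a^2/2! = 1.0000 + 1.4138 + 0.9994 = 3.4132
a^3/(3!(1-ρ)) = 2.8259/(6 × 0.5287) = 0.8908
P₀ = 1/(3.4132 + 0.8908) = 0.2323
Lq = P₀·a^3·ρ / (3!(1-ρ)²) = 0.23234 × 2.8259 × 0.47126 / (6 × 0.27956) = 0.1845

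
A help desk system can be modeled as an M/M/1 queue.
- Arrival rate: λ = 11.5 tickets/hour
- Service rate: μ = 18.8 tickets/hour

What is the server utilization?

Server utilization: ρ = λ/μ
ρ = 11.5/18.8 = 0.6117
The server is busy 61.17% of the time.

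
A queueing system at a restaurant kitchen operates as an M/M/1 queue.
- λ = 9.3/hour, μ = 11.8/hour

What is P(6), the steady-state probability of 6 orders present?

ρ = λ/μ = 9.3/11.8 = 0.78814
P(n) = (1-ρ)ρⁿ
P(6) = (1-0.78814) × 0.78814^6
P(6) = 0.21186 × 0.23967
P(6) = 0.05078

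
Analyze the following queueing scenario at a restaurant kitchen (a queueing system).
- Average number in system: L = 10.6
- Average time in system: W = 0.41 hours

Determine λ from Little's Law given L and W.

Little's Law: L = λW, so λ = L/W
λ = 10.6/0.41 = 25.8537 orders/hour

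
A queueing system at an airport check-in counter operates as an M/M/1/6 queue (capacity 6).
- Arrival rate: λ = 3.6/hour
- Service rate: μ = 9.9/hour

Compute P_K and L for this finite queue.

ρ = λ/μ = 3.6/9.9 = 0.36364
P₀ = (1-ρ)/(1-ρ^(K+1)) = (1-0.36364)/(1-0.36364^7) = 0.6364/0.9992 = 0.6369
P_K = P₀×ρ^K = 0.6369 × 0.36364^6 = 0.6369 × 0.002312 = 0.001473
Blocking probability P_6 = 0.001473 (0.15%)
L = ρ[1 - (K+1)ρ^K + Kρ^(K+1)] / [(1-ρ)(1-ρ^(K+1))]
L = 0.36364 × (1 - 7×0.002312 + 6×0.0008408) / ((1 - 0.36364) × (1 - 0.0008408)) = 0.5655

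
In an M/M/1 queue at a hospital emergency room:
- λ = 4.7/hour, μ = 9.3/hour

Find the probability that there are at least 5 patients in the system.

ρ = λ/μ = 4.7/9.3 = 0.5054
P(N ≥ n) = ρⁿ
P(N ≥ 5) = 0.5054^5
P(N ≥ 5) = 0.03297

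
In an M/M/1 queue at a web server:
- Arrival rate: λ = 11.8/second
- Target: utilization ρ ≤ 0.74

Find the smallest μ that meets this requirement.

ρ = λ/μ, so μ = λ/ρ
μ ≥ 11.8/0.74 = 15.9459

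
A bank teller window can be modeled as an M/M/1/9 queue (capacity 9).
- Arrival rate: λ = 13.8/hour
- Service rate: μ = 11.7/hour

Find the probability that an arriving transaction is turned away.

ρ = λ/μ = 13.8/11.7 = 1.17949
P₀ = (1-ρ)/(1-ρ^(K+1)) = (1-1.17949)/(1-1.17949^10) = -0.1795/-4.2113 = 0.04262
P_K = P₀×ρ^K = 0.04262 × 1.17949^9 = 0.04262 × 4.4182 = 0.1883
Blocking probability = 18.83%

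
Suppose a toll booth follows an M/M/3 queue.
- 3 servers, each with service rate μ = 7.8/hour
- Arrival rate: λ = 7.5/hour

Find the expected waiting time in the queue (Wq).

Traffic intensity: ρ = λ/(cμ) = 7.5/(3×7.8) = 0.3205
Since ρ = 0.3205 < 1, system is stable.
Offered load a = λ/μ = cρ = 7.5/7.8 = 0.9615
P₀ = [ Σₙ₌₀^2 aⁿ/n! + a^3/(3!(1-ρ)) ]⁻¹
Σ = a^0/0! + a^1/1! + a^2/2! = 1.0000 + 0.9615 + 0.4623 = 2.4238
a^3/(3!(1-ρ)) = 0.8890/(6 × 0.6795) = 0.2181
P₀ = 1/(2.4238 + 0.2181) = 0.3785
Lq = P₀·a^3·ρ / (3!(1-ρ)²) = 0.3785 × 0.8890 × 0.3205 / (6 × 0.4617) = 0.03893
Wq = Lq/λ = 0.03893/7.5 = 0.005191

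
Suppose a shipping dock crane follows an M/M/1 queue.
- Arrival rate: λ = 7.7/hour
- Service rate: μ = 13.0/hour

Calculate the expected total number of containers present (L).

ρ = λ/μ = 7.7/13.0 = 0.5923
For M/M/1: L = λ/(μ-λ)
L = 7.7/(13.0-7.7) = 7.7/5.30
L = 1.4528 containers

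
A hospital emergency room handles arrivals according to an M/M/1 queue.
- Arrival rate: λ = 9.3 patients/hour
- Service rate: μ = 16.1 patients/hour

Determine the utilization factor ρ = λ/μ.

Server utilization: ρ = λ/μ
ρ = 9.3/16.1 = 0.5776
The server is busy 57.76% of the time.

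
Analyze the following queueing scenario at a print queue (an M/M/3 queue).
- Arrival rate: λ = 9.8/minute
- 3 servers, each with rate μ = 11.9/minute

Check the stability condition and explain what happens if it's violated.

Stability requires ρ = λ/(cμ) < 1
ρ = 9.8/(3 × 11.9) = 9.8/35.70 = 0.2745
Since 0.2745 < 1, the system is STABLE.
The servers are busy 27.45% of the time.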